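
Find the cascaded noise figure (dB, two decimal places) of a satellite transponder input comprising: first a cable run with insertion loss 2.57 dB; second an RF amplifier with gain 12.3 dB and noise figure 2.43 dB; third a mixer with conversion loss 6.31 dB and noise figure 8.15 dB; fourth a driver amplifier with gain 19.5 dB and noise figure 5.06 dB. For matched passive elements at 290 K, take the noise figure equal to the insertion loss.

6.77 dB

Convert to linear (a loss of L dB is a gain of −L dB): F_i = 10^(NF_i/10), G_i = 10^(G_i,dB/10)
  Stage 1: F_1 = 10^(2.57/10) = 1.807, G_1 = 10^(−2.57/10) = 0.5534
  Stage 2: F_2 = 10^(2.43/10) = 1.750, G_2 = 10^(12.3/10) = 16.98
  Stage 3: F_3 = 10^(8.15/10) = 6.531, G_3 = 10^(−6.31/10) = 0.2339
  Stage 4: F_4 = 10^(5.06/10) = 3.206, G_4 = 10^(19.5/10) = 89.13
Friis cascade:
  F = 1.807 + (1.750 − 1)/0.5534 + (6.531 − 1)/9.397 + (3.206 − 1)/2.198 = 4.755
NF = 10 log₁₀(4.755) = 6.77 dB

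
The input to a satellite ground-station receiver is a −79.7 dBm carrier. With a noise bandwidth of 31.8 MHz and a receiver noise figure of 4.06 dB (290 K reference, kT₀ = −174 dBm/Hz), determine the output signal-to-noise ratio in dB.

15.2 dB

Noise floor: N = −174 + 10 log₁₀(B) + NF
10 log₁₀(3.18×10⁷) = 75.02 dB
N = −174 + 75.02 + 4.06 = −94.92 dBm
SNR = P_sig − N = −79.7 − (−94.92) = 15.22 dB → 15.2 dB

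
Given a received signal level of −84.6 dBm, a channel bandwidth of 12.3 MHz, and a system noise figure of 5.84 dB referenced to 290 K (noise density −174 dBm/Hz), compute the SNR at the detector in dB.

12.7 dB

Noise floor: N = −174 + 10 log₁₀(B) + NF
10 log₁₀(1.23×10⁷) = 70.9 dB
N = −174 + 70.9 + 5.84 = −97.26 dBm
SNR = P_sig − N = −84.6 − (−97.26) = 12.66 dB → 12.7 dB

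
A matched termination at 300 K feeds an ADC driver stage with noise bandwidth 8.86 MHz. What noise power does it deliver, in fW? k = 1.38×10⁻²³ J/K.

P_n = kTB = 1.38×10⁻²³ × 300 × 8.86×10⁶ = 3.67×10⁻¹⁴ W = 36.7 fW

36.7 fW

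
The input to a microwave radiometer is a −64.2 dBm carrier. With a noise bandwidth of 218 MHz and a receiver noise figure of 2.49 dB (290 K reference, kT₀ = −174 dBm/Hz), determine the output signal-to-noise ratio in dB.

23.9 dB

Noise floor: N = −174 + 10 log₁₀(B) + NF
10 log₁₀(2.18×10⁸) = 83.38 dB
N = −174 + 83.38 + 2.49 = −88.13 dBm
SNR = P_sig − N = −64.2 − (−88.13) = 23.93 dB → 23.9 dB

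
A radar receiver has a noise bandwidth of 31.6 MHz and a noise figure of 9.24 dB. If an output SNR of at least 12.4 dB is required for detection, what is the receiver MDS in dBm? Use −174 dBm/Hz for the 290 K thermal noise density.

−77.4 dBm

Sensitivity = −174 + 10 log₁₀(B) + NF + SNR_min
= −174 + 75 + 9.24 + 12.4
= −77.36 dBm → −77.4 dBm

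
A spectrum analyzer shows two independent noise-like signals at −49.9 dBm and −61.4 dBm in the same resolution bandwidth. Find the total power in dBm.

−49.6 dBm

Convert to linear, add, convert back:
P₁ = 1.02×10⁻⁸ W, P₂ = 7.24×10⁻¹⁰ W
P_tot = 1.10×10⁻⁸ W → 10 log₁₀(P_tot / 10⁻³) = −49.6 dBm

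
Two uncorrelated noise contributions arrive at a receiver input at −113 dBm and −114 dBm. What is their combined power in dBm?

−110.5 dBm

Convert to linear, add, convert back:
P₁ = 5.01×10⁻¹⁵ W, P₂ = 3.98×10⁻¹⁵ W
P_tot = 8.99×10⁻¹⁵ W → 10 log₁₀(P_tot / 10⁻³) = −110.5 dBm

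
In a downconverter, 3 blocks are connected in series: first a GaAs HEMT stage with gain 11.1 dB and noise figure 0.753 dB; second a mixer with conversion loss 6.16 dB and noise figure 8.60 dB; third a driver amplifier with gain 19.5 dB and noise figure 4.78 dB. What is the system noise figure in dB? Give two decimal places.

Convert to linear (a loss of L dB is a gain of −L dB): F_i = 10^(NF_i/10), G_i = 10^(G_i,dB/10)
  Stage 1: F_1 = 10^(0.753/10) = 1.189, G_1 = 10^(11.1/10) = 12.88
  Stage 2: F_2 = 10^(8.60/10) = 7.244, G_2 = 10^(−6.16/10) = 0.2421
  Stage 3: F_3 = 10^(4.78/10) = 3.006, G_3 = 10^(19.5/10) = 89.13
Friis cascade:
  F = 1.189 + (7.244 − 1)/12.88 + (3.006 − 1)/3.119 = 2.317
NF = 10 log₁₀(2.317) = 3.65 dB

3.65 dB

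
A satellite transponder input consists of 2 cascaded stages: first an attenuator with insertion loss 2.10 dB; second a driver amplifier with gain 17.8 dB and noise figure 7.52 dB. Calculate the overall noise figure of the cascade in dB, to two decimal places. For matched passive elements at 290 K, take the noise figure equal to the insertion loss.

Convert to linear (a loss of L dB is a gain of −L dB): F_i = 10^(NF_i/10), G_i = 10^(G_i,dB/10)
  Stage 1: F_1 = 10^(2.10/10) = 1.622, G_1 = 10^(−2.10/10) = 0.6166
  Stage 2: F_2 = 10^(7.52/10) = 5.649, G_2 = 10^(17.8/10) = 60.26
Friis cascade:
  F = 1.622 + (5.649 − 1)/0.6166 = 9.162
NF = 10 log₁₀(9.162) = 9.62 dB

9.62 dB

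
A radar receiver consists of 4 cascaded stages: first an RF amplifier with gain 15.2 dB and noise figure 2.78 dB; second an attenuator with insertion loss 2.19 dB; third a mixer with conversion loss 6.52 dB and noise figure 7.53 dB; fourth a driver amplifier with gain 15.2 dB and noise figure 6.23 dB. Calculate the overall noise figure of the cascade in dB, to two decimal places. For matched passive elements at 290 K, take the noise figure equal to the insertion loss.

Convert to linear (a loss of L dB is a gain of −L dB): F_i = 10^(NF_i/10), G_i = 10^(G_i,dB/10)
  Stage 1: F_1 = 10^(2.78/10) = 1.897, G_1 = 10^(15.2/10) = 33.11
  Stage 2: F_2 = 10^(2.19/10) = 1.656, G_2 = 10^(−2.19/10) = 0.6039
  Stage 3: F_3 = 10^(7.53/10) = 5.662, G_3 = 10^(−6.52/10) = 0.2228
  Stage 4: F_4 = 10^(6.23/10) = 4.198, G_4 = 10^(15.2/10) = 33.11
Friis cascade:
  F = 1.897 + (1.656 − 1)/33.11 + (5.662 − 1)/20.00 + (4.198 − 1)/4.457 = 2.867
NF = 10 log₁₀(2.867) = 4.57 dB

4.57 dB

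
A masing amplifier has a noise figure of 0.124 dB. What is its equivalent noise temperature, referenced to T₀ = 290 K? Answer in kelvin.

F = 10^(0.124/10) = 1.02896
T_e = (F − 1)·T₀ = (1.02896 − 1) × 290 = 8.40 K

8.40 K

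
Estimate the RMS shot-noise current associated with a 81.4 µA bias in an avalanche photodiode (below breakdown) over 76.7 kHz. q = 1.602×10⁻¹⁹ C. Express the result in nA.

I_n = √(2qI·B)
2qI·B = 2 × 1.602×10⁻¹⁹ × 8.14×10⁻⁵ × 7.67×10⁴ = 2.00×10⁻¹⁸ A²
I_n = √(2.00×10⁻¹⁸) = 1.41×10⁻⁹ A = 1.41 nA

1.41 nA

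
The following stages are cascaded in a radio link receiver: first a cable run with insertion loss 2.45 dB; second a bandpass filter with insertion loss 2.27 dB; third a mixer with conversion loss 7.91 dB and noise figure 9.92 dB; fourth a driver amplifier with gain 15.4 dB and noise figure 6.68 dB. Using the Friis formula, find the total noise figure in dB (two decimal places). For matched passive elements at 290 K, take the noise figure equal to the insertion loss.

Convert to linear (a loss of L dB is a gain of −L dB): F_i = 10^(NF_i/10), G_i = 10^(G_i,dB/10)
  Stage 1: F_1 = 10^(2.45/10) = 1.758, G_1 = 10^(−2.45/10) = 0.5689
  Stage 2: F_2 = 10^(2.27/10) = 1.687, G_2 = 10^(−2.27/10) = 0.5929
  Stage 3: F_3 = 10^(9.92/10) = 9.817, G_3 = 10^(−7.91/10) = 0.1618
  Stage 4: F_4 = 10^(6.68/10) = 4.656, G_4 = 10^(15.4/10) = 34.67
Friis cascade:
  F = 1.758 + (1.687 − 1)/0.5689 + (9.817 − 1)/0.3373 + (4.656 − 1)/0.05458 = 96.09
NF = 10 log₁₀(96.09) = 19.83 dB

19.83 dB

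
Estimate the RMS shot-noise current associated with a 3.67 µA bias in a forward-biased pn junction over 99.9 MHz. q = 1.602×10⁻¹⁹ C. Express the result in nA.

10.8 nA

I_n = √(2qI·B)
2qI·B = 2 × 1.602×10⁻¹⁹ × 3.67×10⁻⁶ × 9.99×10⁷ = 1.17×10⁻¹⁶ A²
I_n = √(1.17×10⁻¹⁶) = 1.08×10⁻⁸ A = 10.8 nA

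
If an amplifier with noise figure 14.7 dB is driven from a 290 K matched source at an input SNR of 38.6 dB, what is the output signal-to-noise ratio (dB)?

By definition F = SNR_in/SNR_out, so in dB: SNR_out = SNR_in − NF
SNR_out = 38.6 − 14.7 = 23.9 dB

23.9 dB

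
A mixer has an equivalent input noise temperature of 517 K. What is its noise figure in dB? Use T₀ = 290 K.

F = 1 + T_e/T₀ = 1 + 517/290 = 2.78276
NF = 10 log₁₀(2.78276) = 4.44 dB

4.44 dB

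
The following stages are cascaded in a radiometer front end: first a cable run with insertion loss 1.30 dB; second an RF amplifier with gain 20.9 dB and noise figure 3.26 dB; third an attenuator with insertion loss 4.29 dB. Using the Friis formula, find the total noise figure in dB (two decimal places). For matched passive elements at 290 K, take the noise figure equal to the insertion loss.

4.59 dB

Convert to linear (a loss of L dB is a gain of −L dB): F_i = 10^(NF_i/10), G_i = 10^(G_i,dB/10)
  Stage 1: F_1 = 10^(1.30/10) = 1.349, G_1 = 10^(−1.30/10) = 0.7413
  Stage 2: F_2 = 10^(3.26/10) = 2.118, G_2 = 10^(20.9/10) = 123.0
  Stage 3: F_3 = 10^(4.29/10) = 2.685, G_3 = 10^(−4.29/10) = 0.3724
Friis cascade:
  F = 1.349 + (2.118 − 1)/0.7413 + (2.685 − 1)/91.20 = 2.876
NF = 10 log₁₀(2.876) = 4.59 dB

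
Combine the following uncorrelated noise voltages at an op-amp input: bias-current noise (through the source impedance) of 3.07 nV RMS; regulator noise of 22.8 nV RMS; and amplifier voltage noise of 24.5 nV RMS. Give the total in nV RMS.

33.6 nV

Uncorrelated sources add in power (mean-square): V_tot = √(ΣV_i²)
V_tot = √[(3.07×10⁻⁹)² + (2.28×10⁻⁸)² + (2.45×10⁻⁸)²] = 3.36×10⁻⁸ V = 33.6 nV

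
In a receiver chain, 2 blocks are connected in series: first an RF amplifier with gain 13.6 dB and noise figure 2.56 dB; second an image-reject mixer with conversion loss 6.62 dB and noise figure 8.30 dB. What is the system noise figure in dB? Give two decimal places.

3.13 dB

Convert to linear (a loss of L dB is a gain of −L dB): F_i = 10^(NF_i/10), G_i = 10^(G_i,dB/10)
  Stage 1: F_1 = 10^(2.56/10) = 1.803, G_1 = 10^(13.6/10) = 22.91
  Stage 2: F_2 = 10^(8.30/10) = 6.761, G_2 = 10^(−6.62/10) = 0.2178
Friis cascade:
  F = 1.803 + (6.761 − 1)/22.91 = 2.054
NF = 10 log₁₀(2.054) = 3.13 dB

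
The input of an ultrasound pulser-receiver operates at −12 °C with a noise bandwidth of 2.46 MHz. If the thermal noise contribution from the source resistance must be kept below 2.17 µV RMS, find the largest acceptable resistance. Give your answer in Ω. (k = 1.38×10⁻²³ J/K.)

T = −12 °C + 273.15 = 261.15 K
Johnson–Nyquist: V_n = √(4kTRB) ⇒ R = V_n² / (4kTB)
4kTB = 4 × 1.38×10⁻²³ × 261.15 × 2.46×10⁶ = 3.55×10⁻¹⁴
R = (2.17×10⁻⁶)² / 3.55×10⁻¹⁴ = 1.33×10² Ω = 133 Ω

133 Ω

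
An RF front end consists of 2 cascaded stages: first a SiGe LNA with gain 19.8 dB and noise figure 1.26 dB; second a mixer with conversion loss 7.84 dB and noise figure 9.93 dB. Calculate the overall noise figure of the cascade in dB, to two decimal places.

1.55 dB

Convert to linear (a loss of L dB is a gain of −L dB): F_i = 10^(NF_i/10), G_i = 10^(G_i,dB/10)
  Stage 1: F_1 = 10^(1.26/10) = 1.337, G_1 = 10^(19.8/10) = 95.50
  Stage 2: F_2 = 10^(9.93/10) = 9.840, G_2 = 10^(−7.84/10) = 0.1644
Friis cascade:
  F = 1.337 + (9.840 − 1)/95.50 = 1.429
NF = 10 log₁₀(1.429) = 1.55 dB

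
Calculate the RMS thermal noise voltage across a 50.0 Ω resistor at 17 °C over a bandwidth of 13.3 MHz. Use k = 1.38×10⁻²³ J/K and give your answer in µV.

T = 17 °C + 273.15 = 290.15 K
V_n = √(4kTRB)
4kTRB = 4 × 1.38×10⁻²³ × 290.15 × 5.00×10¹ × 1.33×10⁷ = 1.07×10⁻¹¹ V²
V_n = √(1.07×10⁻¹¹) = 3.26×10⁻⁶ V = 3.26 µV

3.26 µV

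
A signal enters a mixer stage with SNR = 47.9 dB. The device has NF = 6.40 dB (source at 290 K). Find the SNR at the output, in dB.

By definition F = SNR_in/SNR_out, so in dB: SNR_out = SNR_in − NF
SNR_out = 47.9 − 6.40 = 41.50 dB

41.50 dB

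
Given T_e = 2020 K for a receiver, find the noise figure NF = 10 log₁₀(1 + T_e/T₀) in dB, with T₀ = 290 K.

F = 1 + T_e/T₀ = 1 + 2020/290 = 7.96552
NF = 10 log₁₀(7.96552) = 9.01 dB

9.01 dB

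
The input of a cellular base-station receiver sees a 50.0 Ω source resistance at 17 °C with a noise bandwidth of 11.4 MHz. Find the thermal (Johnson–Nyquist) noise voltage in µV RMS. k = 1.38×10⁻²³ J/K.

T = 17 °C + 273.15 = 290.15 K
V_n = √(4kTRB)
4kTRB = 4 × 1.38×10⁻²³ × 290.15 × 5.00×10¹ × 1.14×10⁷ = 9.13×10⁻¹² V²
V_n = √(9.13×10⁻¹²) = 3.02×10⁻⁶ V = 3.02 µV

3.02 µV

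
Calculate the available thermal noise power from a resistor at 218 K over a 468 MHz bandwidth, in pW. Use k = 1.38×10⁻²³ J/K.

P_n = kTB = 1.38×10⁻²³ × 218 × 4.68×10⁸ = 1.41×10⁻¹² W = 1.41 pW

1.41 pW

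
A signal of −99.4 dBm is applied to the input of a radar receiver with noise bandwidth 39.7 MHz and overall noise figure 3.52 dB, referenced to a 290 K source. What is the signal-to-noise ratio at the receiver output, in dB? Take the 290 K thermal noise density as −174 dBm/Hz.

−4.9 dB

Noise floor: N = −174 + 10 log₁₀(B) + NF
10 log₁₀(3.97×10⁷) = 75.99 dB
N = −174 + 75.99 + 3.52 = −94.49 dBm
SNR = P_sig − N = −99.4 − (−94.49) = −4.91 dB → −4.9 dB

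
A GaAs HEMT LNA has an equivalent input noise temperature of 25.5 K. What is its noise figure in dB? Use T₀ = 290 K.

0.366 dB

F = 1 + T_e/T₀ = 1 + 25.5/290 = 1.08793
NF = 10 log₁₀(1.08793) = 0.366 dB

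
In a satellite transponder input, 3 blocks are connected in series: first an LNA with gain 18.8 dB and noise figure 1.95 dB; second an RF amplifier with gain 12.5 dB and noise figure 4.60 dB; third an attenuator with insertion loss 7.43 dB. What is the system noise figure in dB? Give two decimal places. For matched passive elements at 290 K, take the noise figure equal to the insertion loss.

Convert to linear (a loss of L dB is a gain of −L dB): F_i = 10^(NF_i/10), G_i = 10^(G_i,dB/10)
  Stage 1: F_1 = 10^(1.95/10) = 1.567, G_1 = 10^(18.8/10) = 75.86
  Stage 2: F_2 = 10^(4.60/10) = 2.884, G_2 = 10^(12.5/10) = 17.78
  Stage 3: F_3 = 10^(7.43/10) = 5.534, G_3 = 10^(−7.43/10) = 0.1807
Friis cascade:
  F = 1.567 + (2.884 − 1)/75.86 + (5.534 − 1)/1349 = 1.595
NF = 10 log₁₀(1.595) = 2.03 dB

2.03 dB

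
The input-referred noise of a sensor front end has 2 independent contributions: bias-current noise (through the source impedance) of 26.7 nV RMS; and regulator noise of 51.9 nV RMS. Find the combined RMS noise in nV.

58.4 nV

Uncorrelated sources add in power (mean-square): V_tot = √(ΣV_i²)
V_tot = √[(2.67×10⁻⁸)² + (5.19×10⁻⁸)²] = 5.84×10⁻⁸ V = 58.4 nV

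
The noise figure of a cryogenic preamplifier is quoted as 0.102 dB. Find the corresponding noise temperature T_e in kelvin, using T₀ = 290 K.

6.89 K

F = 10^(0.102/10) = 1.02376
T_e = (F − 1)·T₀ = (1.02376 − 1) × 290 = 6.89 K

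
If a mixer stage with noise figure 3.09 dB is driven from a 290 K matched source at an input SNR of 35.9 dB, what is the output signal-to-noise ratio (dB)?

32.81 dB

By definition F = SNR_in/SNR_out, so in dB: SNR_out = SNR_in − NF
SNR_out = 35.9 − 3.09 = 32.81 dB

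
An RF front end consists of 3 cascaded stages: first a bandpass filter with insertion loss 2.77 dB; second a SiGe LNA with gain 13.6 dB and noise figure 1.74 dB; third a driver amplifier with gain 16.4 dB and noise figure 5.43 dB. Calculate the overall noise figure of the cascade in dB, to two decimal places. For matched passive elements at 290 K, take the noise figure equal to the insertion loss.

4.82 dB

Convert to linear (a loss of L dB is a gain of −L dB): F_i = 10^(NF_i/10), G_i = 10^(G_i,dB/10)
  Stage 1: F_1 = 10^(2.77/10) = 1.892, G_1 = 10^(−2.77/10) = 0.5284
  Stage 2: F_2 = 10^(1.74/10) = 1.493, G_2 = 10^(13.6/10) = 22.91
  Stage 3: F_3 = 10^(5.43/10) = 3.491, G_3 = 10^(16.4/10) = 43.65
Friis cascade:
  F = 1.892 + (1.493 − 1)/0.5284 + (3.491 − 1)/12.11 = 3.031
NF = 10 log₁₀(3.031) = 4.82 dB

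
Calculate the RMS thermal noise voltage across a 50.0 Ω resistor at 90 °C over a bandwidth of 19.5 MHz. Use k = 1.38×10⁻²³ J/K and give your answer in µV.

4.42 µV

T = 90 °C + 273.15 = 363.15 K
V_n = √(4kTRB)
4kTRB = 4 × 1.38×10⁻²³ × 363.15 × 5.00×10¹ × 1.95×10⁷ = 1.95×10⁻¹¹ V²
V_n = √(1.95×10⁻¹¹) = 4.42×10⁻⁶ V = 4.42 µV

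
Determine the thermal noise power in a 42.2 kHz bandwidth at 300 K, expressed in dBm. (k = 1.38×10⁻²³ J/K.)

−127.6 dBm

P_n = kTB = 1.38×10⁻²³ × 300 × 4.22×10⁴ = 1.75×10⁻¹⁶ W
In dBm: 10 log₁₀(1.75×10⁻¹⁶ / 10⁻³) = −127.6 dBm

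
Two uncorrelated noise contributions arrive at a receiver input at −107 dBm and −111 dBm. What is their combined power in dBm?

−105.5 dBm

Convert to linear, add, convert back:
P₁ = 2.00×10⁻¹⁴ W, P₂ = 7.94×10⁻¹⁵ W
P_tot = 2.79×10⁻¹⁴ W → 10 log₁₀(P_tot / 10⁻³) = −105.5 dBm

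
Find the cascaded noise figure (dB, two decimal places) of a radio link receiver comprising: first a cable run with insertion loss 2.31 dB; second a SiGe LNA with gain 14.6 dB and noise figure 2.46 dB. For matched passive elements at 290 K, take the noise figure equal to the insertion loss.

Convert to linear (a loss of L dB is a gain of −L dB): F_i = 10^(NF_i/10), G_i = 10^(G_i,dB/10)
  Stage 1: F_1 = 10^(2.31/10) = 1.702, G_1 = 10^(−2.31/10) = 0.5875
  Stage 2: F_2 = 10^(2.46/10) = 1.762, G_2 = 10^(14.6/10) = 28.84
Friis cascade:
  F = 1.702 + (1.762 − 1)/0.5875 = 2.999
NF = 10 log₁₀(2.999) = 4.77 dB

4.77 dB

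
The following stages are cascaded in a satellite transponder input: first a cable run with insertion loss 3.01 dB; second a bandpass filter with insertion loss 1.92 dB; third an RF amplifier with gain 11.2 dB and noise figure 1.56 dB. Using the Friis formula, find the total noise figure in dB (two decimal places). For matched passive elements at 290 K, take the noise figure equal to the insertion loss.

Convert to linear (a loss of L dB is a gain of −L dB): F_i = 10^(NF_i/10), G_i = 10^(G_i,dB/10)
  Stage 1: F_1 = 10^(3.01/10) = 2.000, G_1 = 10^(−3.01/10) = 0.5000
  Stage 2: F_2 = 10^(1.92/10) = 1.556, G_2 = 10^(−1.92/10) = 0.6427
  Stage 3: F_3 = 10^(1.56/10) = 1.432, G_3 = 10^(11.2/10) = 13.18
Friis cascade:
  F = 2.000 + (1.556 − 1)/0.5000 + (1.432 − 1)/0.3214 = 4.457
NF = 10 log₁₀(4.457) = 6.49 dB

6.49 dB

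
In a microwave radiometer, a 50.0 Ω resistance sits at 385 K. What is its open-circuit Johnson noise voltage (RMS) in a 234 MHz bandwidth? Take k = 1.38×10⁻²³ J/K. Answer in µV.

15.8 µV

V_n = √(4kTRB)
4kTRB = 4 × 1.38×10⁻²³ × 385 × 5.00×10¹ × 2.34×10⁸ = 2.49×10⁻¹⁰ V²
V_n = √(2.49×10⁻¹⁰) = 1.58×10⁻⁵ V = 15.8 µV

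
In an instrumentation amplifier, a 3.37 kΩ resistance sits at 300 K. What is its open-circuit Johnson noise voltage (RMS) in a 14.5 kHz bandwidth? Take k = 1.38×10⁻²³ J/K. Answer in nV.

900 nV

V_n = √(4kTRB)
4kTRB = 4 × 1.38×10⁻²³ × 300 × 3.37×10³ × 1.45×10⁴ = 8.09×10⁻¹³ V²
V_n = √(8.09×10⁻¹³) = 9.00×10⁻⁷ V = 900 nV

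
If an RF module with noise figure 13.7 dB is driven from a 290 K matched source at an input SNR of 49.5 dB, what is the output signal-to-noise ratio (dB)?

By definition F = SNR_in/SNR_out, so in dB: SNR_out = SNR_in − NF
SNR_out = 49.5 − 13.7 = 35.8 dB

35.8 dB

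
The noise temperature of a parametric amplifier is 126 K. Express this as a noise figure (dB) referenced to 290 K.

F = 1 + T_e/T₀ = 1 + 126/290 = 1.43448
NF = 10 log₁₀(1.43448) = 1.57 dB

1.57 dB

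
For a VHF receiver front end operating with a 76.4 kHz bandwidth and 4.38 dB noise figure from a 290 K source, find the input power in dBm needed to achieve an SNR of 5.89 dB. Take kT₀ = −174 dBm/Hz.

Sensitivity = −174 + 10 log₁₀(B) + NF + SNR_min
= −174 + 48.83 + 4.38 + 5.89
= −114.90 dBm → −114.9 dBm

−114.9 dBm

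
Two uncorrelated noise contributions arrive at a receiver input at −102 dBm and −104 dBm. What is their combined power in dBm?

Convert to linear, add, convert back:
P₁ = 6.31×10⁻¹⁴ W, P₂ = 3.98×10⁻¹⁴ W
P_tot = 1.03×10⁻¹³ W → 10 log₁₀(P_tot / 10⁻³) = −99.9 dBm

−99.9 dBm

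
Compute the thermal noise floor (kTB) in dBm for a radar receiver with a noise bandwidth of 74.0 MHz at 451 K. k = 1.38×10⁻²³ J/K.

−93.4 dBm

P_n = kTB = 1.38×10⁻²³ × 451 × 7.40×10⁷ = 4.61×10⁻¹³ W
In dBm: 10 log₁₀(4.61×10⁻¹³ / 10⁻³) = −93.4 dBm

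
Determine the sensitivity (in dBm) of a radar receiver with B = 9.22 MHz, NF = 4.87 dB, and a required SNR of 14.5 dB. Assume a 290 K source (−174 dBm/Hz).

−85.0 dBm

Sensitivity = −174 + 10 log₁₀(B) + NF + SNR_min
= −174 + 69.65 + 4.87 + 14.5
= −84.98 dBm → −85.0 dBm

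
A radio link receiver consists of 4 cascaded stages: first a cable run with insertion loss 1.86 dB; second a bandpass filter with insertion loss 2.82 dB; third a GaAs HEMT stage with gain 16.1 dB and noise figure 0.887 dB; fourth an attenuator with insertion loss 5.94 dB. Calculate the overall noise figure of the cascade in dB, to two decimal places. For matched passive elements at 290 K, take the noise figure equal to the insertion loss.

Convert to linear (a loss of L dB is a gain of −L dB): F_i = 10^(NF_i/10), G_i = 10^(G_i,dB/10)
  Stage 1: F_1 = 10^(1.86/10) = 1.535, G_1 = 10^(−1.86/10) = 0.6516
  Stage 2: F_2 = 10^(2.82/10) = 1.914, G_2 = 10^(−2.82/10) = 0.5224
  Stage 3: F_3 = 10^(0.887/10) = 1.227, G_3 = 10^(16.1/10) = 40.74
  Stage 4: F_4 = 10^(5.94/10) = 3.926, G_4 = 10^(−5.94/10) = 0.2547
Friis cascade:
  F = 1.535 + (1.914 − 1)/0.6516 + (1.227 − 1)/0.3404 + (3.926 − 1)/13.87 = 3.814
NF = 10 log₁₀(3.814) = 5.81 dB

5.81 dB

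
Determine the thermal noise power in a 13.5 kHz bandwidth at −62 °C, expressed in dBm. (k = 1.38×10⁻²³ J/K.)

T = −62 °C + 273.15 = 211.15 K
P_n = kTB = 1.38×10⁻²³ × 211.15 × 1.35×10⁴ = 3.93×10⁻¹⁷ W
In dBm: 10 log₁₀(3.93×10⁻¹⁷ / 10⁻³) = −134.1 dBm

−134.1 dBm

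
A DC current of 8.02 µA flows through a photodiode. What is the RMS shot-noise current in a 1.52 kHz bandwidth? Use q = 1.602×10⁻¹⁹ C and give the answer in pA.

I_n = √(2qI·B)
2qI·B = 2 × 1.602×10⁻¹⁹ × 8.02×10⁻⁶ × 1.52×10³ = 3.91×10⁻²¹ A²
I_n = √(3.91×10⁻²¹) = 6.25×10⁻¹¹ A = 62.5 pA

62.5 pA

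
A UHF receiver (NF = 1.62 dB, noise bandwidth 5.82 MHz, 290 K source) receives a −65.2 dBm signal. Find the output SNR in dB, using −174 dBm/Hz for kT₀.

Noise floor: N = −174 + 10 log₁₀(B) + NF
10 log₁₀(5.82×10⁶) = 67.65 dB
N = −174 + 67.65 + 1.62 = −104.73 dBm
SNR = P_sig − N = −65.2 − (−104.73) = 39.53 dB → 39.5 dB

39.5 dB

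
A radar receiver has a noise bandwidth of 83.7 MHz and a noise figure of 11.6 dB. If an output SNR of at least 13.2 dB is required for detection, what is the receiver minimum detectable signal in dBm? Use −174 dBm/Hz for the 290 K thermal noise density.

−70.0 dBm

Sensitivity = −174 + 10 log₁₀(B) + NF + SNR_min
= −174 + 79.23 + 11.6 + 13.2
= −69.97 dBm → −70.0 dBm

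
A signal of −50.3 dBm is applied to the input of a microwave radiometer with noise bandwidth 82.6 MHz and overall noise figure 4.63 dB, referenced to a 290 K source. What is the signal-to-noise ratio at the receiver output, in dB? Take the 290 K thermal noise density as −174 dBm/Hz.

Noise floor: N = −174 + 10 log₁₀(B) + NF
10 log₁₀(8.26×10⁷) = 79.17 dB
N = −174 + 79.17 + 4.63 = −90.20 dBm
SNR = P_sig − N = −50.3 − (−90.20) = 39.90 dB → 39.9 dB

39.9 dB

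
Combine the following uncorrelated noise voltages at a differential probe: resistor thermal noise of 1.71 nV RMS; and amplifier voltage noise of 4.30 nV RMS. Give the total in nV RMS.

Uncorrelated sources add in power (mean-square): V_tot = √(ΣV_i²)
V_tot = √[(1.71×10⁻⁹)² + (4.30×10⁻⁹)²] = 4.63×10⁻⁹ V = 4.63 nV

4.63 nV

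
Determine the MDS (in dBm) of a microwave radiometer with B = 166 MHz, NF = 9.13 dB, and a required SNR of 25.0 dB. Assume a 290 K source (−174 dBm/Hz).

−57.7 dBm

Sensitivity = −174 + 10 log₁₀(B) + NF + SNR_min
= −174 + 82.2 + 9.13 + 25.0
= −57.67 dBm → −57.7 dBm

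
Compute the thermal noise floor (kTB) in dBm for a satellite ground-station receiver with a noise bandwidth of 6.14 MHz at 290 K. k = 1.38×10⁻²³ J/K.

P_n = kTB = 1.38×10⁻²³ × 290 × 6.14×10⁶ = 2.46×10⁻¹⁴ W
In dBm: 10 log₁₀(2.46×10⁻¹⁴ / 10⁻³) = −106.1 dBm

−106.1 dBm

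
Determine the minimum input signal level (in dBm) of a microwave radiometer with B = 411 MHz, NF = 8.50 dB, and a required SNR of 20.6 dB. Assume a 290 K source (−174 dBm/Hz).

Sensitivity = −174 + 10 log₁₀(B) + NF + SNR_min
= −174 + 86.14 + 8.50 + 20.6
= −58.76 dBm → −58.8 dBm

−58.8 dBm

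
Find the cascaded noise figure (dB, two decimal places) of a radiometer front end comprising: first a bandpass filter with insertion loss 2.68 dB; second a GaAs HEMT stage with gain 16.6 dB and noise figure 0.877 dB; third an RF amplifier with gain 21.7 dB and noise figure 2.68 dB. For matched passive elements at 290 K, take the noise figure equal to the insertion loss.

3.62 dB

Convert to linear (a loss of L dB is a gain of −L dB): F_i = 10^(NF_i/10), G_i = 10^(G_i,dB/10)
  Stage 1: F_1 = 10^(2.68/10) = 1.854, G_1 = 10^(−2.68/10) = 0.5395
  Stage 2: F_2 = 10^(0.877/10) = 1.224, G_2 = 10^(16.6/10) = 45.71
  Stage 3: F_3 = 10^(2.68/10) = 1.854, G_3 = 10^(21.7/10) = 147.9
Friis cascade:
  F = 1.854 + (1.224 − 1)/0.5395 + (1.854 − 1)/24.66 = 2.303
NF = 10 log₁₀(2.303) = 3.62 dB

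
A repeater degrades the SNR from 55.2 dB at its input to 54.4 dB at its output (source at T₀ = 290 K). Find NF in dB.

0.8 dB

NF (dB) = SNR_in(dB) − SNR_out(dB) when the source is at T₀
NF = 55.2 − 54.4 = 0.8 dB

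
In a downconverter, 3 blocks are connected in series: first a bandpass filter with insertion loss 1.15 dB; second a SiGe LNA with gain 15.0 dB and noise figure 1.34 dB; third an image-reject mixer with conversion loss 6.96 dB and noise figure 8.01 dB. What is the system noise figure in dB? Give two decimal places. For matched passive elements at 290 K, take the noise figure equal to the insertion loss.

Convert to linear (a loss of L dB is a gain of −L dB): F_i = 10^(NF_i/10), G_i = 10^(G_i,dB/10)
  Stage 1: F_1 = 10^(1.15/10) = 1.303, G_1 = 10^(−1.15/10) = 0.7674
  Stage 2: F_2 = 10^(1.34/10) = 1.361, G_2 = 10^(15.0/10) = 31.62
  Stage 3: F_3 = 10^(8.01/10) = 6.324, G_3 = 10^(−6.96/10) = 0.2014
Friis cascade:
  F = 1.303 + (1.361 − 1)/0.7674 + (6.324 − 1)/24.27 = 1.994
NF = 10 log₁₀(1.994) = 3.00 dB

3.00 dB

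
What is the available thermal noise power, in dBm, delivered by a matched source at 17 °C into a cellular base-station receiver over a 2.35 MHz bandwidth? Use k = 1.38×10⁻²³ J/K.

T = 17 °C + 273.15 = 290.15 K
P_n = kTB = 1.38×10⁻²³ × 290.15 × 2.35×10⁶ = 9.41×10⁻¹⁵ W
In dBm: 10 log₁₀(9.41×10⁻¹⁵ / 10⁻³) = −110.3 dBm

−110.3 dBm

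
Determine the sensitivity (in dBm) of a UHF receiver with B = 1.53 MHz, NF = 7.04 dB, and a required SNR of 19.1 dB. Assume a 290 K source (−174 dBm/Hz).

Sensitivity = −174 + 10 log₁₀(B) + NF + SNR_min
= −174 + 61.85 + 7.04 + 19.1
= −86.01 dBm → −86.0 dBm

−86.0 dBm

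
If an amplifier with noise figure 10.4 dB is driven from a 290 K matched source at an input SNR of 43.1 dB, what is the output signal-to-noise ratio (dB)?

By definition F = SNR_in/SNR_out, so in dB: SNR_out = SNR_in − NF
SNR_out = 43.1 − 10.4 = 32.7 dB

32.7 dB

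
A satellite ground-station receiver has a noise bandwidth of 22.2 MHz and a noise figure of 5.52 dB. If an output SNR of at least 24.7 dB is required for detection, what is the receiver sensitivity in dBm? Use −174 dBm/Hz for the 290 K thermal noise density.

−70.3 dBm

Sensitivity = −174 + 10 log₁₀(B) + NF + SNR_min
= −174 + 73.46 + 5.52 + 24.7
= −70.32 dBm → −70.3 dBm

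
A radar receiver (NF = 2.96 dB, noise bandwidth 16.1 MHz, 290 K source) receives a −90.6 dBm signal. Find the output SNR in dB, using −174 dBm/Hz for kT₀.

Noise floor: N = −174 + 10 log₁₀(B) + NF
10 log₁₀(1.61×10⁷) = 72.07 dB
N = −174 + 72.07 + 2.96 = −98.97 dBm
SNR = P_sig − N = −90.6 − (−98.97) = 8.37 dB → 8.4 dB

8.4 dB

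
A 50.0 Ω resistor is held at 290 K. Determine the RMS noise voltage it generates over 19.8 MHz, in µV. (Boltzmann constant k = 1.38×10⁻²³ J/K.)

3.98 µV

V_n = √(4kTRB)
4kTRB = 4 × 1.38×10⁻²³ × 290 × 5.00×10¹ × 1.98×10⁷ = 1.58×10⁻¹¹ V²
V_n = √(1.58×10⁻¹¹) = 3.98×10⁻⁶ V = 3.98 µV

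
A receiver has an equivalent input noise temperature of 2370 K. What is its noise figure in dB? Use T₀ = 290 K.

F = 1 + T_e/T₀ = 1 + 2370/290 = 9.17241
NF = 10 log₁₀(9.17241) = 9.62 dB

9.62 dB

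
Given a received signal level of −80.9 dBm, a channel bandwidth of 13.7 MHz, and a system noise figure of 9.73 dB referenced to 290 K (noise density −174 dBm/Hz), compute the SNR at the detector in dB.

Noise floor: N = −174 + 10 log₁₀(B) + NF
10 log₁₀(1.37×10⁷) = 71.37 dB
N = −174 + 71.37 + 9.73 = −92.90 dBm
SNR = P_sig − N = −80.9 − (−92.90) = 12.00 dB → 12.0 dB

12.0 dB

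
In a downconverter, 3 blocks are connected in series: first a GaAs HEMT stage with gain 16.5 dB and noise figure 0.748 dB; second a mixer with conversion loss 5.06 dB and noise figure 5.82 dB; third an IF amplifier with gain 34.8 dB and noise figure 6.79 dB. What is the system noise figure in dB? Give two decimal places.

Convert to linear (a loss of L dB is a gain of −L dB): F_i = 10^(NF_i/10), G_i = 10^(G_i,dB/10)
  Stage 1: F_1 = 10^(0.748/10) = 1.188, G_1 = 10^(16.5/10) = 44.67
  Stage 2: F_2 = 10^(5.82/10) = 3.819, G_2 = 10^(−5.06/10) = 0.3119
  Stage 3: F_3 = 10^(6.79/10) = 4.775, G_3 = 10^(34.8/10) = 3020
Friis cascade:
  F = 1.188 + (3.819 − 1)/44.67 + (4.775 − 1)/13.93 = 1.522
NF = 10 log₁₀(1.522) = 1.82 dB

1.82 dB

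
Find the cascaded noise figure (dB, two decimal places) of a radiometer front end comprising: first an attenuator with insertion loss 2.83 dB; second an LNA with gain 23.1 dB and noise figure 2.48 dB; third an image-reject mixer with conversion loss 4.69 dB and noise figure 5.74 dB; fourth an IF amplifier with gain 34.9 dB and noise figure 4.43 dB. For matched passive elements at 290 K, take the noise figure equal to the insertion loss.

5.40 dB

Convert to linear (a loss of L dB is a gain of −L dB): F_i = 10^(NF_i/10), G_i = 10^(G_i,dB/10)
  Stage 1: F_1 = 10^(2.83/10) = 1.919, G_1 = 10^(−2.83/10) = 0.5212
  Stage 2: F_2 = 10^(2.48/10) = 1.770, G_2 = 10^(23.1/10) = 204.2
  Stage 3: F_3 = 10^(5.74/10) = 3.750, G_3 = 10^(−4.69/10) = 0.3396
  Stage 4: F_4 = 10^(4.43/10) = 2.773, G_4 = 10^(34.9/10) = 3090
Friis cascade:
  F = 1.919 + (1.770 − 1)/0.5212 + (3.750 − 1)/106.4 + (2.773 − 1)/36.14 = 3.471
NF = 10 log₁₀(3.471) = 5.40 dB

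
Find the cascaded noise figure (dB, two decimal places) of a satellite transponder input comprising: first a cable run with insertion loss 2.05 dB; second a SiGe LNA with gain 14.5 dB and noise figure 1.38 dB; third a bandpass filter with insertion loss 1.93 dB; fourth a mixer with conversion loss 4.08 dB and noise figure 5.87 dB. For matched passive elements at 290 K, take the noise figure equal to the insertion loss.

3.96 dB

Convert to linear (a loss of L dB is a gain of −L dB): F_i = 10^(NF_i/10), G_i = 10^(G_i,dB/10)
  Stage 1: F_1 = 10^(2.05/10) = 1.603, G_1 = 10^(−2.05/10) = 0.6237
  Stage 2: F_2 = 10^(1.38/10) = 1.374, G_2 = 10^(14.5/10) = 28.18
  Stage 3: F_3 = 10^(1.93/10) = 1.560, G_3 = 10^(−1.93/10) = 0.6412
  Stage 4: F_4 = 10^(5.87/10) = 3.864, G_4 = 10^(−4.08/10) = 0.3908
Friis cascade:
  F = 1.603 + (1.374 − 1)/0.6237 + (1.560 − 1)/17.58 + (3.864 − 1)/11.27 = 2.489
NF = 10 log₁₀(2.489) = 3.96 dB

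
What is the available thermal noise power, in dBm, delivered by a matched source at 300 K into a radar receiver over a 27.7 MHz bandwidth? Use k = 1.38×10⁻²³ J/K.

−99.4 dBm

P_n = kTB = 1.38×10⁻²³ × 300 × 2.77×10⁷ = 1.15×10⁻¹³ W
In dBm: 10 log₁₀(1.15×10⁻¹³ / 10⁻³) = −99.4 dBm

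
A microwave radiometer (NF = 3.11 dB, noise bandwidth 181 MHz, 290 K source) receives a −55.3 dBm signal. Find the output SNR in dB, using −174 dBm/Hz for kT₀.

Noise floor: N = −174 + 10 log₁₀(B) + NF
10 log₁₀(1.81×10⁸) = 82.58 dB
N = −174 + 82.58 + 3.11 = −88.31 dBm
SNR = P_sig − N = −55.3 − (−88.31) = 33.01 dB → 33.0 dB

33.0 dB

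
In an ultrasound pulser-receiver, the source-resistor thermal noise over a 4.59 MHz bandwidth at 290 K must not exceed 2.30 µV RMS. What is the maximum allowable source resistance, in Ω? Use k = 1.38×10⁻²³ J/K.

Johnson–Nyquist: V_n = √(4kTRB) ⇒ R = V_n² / (4kTB)
4kTB = 4 × 1.38×10⁻²³ × 290 × 4.59×10⁶ = 7.35×10⁻¹⁴
R = (2.30×10⁻⁶)² / 7.35×10⁻¹⁴ = 7.20×10¹ Ω = 72.0 Ω

72.0 Ω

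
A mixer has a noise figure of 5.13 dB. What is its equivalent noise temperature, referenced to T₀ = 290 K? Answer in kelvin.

655 K

F = 10^(5.13/10) = 3.25837
T_e = (F − 1)·T₀ = (3.25837 − 1) × 290 = 655 K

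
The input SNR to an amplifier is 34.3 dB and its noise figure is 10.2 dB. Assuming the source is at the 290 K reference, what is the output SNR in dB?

By definition F = SNR_in/SNR_out, so in dB: SNR_out = SNR_in − NF
SNR_out = 34.3 − 10.2 = 24.1 dB

24.1 dB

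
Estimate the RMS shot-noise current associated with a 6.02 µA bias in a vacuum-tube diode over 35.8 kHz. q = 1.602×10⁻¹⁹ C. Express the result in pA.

I_n = √(2qI·B)
2qI·B = 2 × 1.602×10⁻¹⁹ × 6.02×10⁻⁶ × 3.58×10⁴ = 6.91×10⁻²⁰ A²
I_n = √(6.91×10⁻²⁰) = 2.63×10⁻¹⁰ A = 263 pA

263 pA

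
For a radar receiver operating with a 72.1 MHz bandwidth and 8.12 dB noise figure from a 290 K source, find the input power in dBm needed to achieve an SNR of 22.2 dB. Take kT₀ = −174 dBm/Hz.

−65.1 dBm

Sensitivity = −174 + 10 log₁₀(B) + NF + SNR_min
= −174 + 78.58 + 8.12 + 22.2
= −65.10 dBm → −65.1 dBm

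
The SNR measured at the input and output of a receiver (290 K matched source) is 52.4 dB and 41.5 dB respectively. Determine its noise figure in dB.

NF (dB) = SNR_in(dB) − SNR_out(dB) when the source is at T₀
NF = 52.4 − 41.5 = 10.9 dB

10.9 dB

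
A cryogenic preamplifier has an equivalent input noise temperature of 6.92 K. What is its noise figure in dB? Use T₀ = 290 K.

0.102 dB

F = 1 + T_e/T₀ = 1 + 6.92/290 = 1.02386
NF = 10 log₁₀(1.02386) = 0.102 dB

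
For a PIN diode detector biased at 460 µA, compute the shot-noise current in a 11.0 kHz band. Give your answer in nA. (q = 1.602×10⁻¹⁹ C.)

I_n = √(2qI·B)
2qI·B = 2 × 1.602×10⁻¹⁹ × 4.60×10⁻⁴ × 1.10×10⁴ = 1.62×10⁻¹⁸ A²
I_n = √(1.62×10⁻¹⁸) = 1.27×10⁻⁹ A = 1.27 nA

1.27 nA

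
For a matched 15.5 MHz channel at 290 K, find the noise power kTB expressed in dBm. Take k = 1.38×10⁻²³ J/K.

−102.1 dBm

P_n = kTB = 1.38×10⁻²³ × 290 × 1.55×10⁷ = 6.20×10⁻¹⁴ W
In dBm: 10 log₁₀(6.20×10⁻¹⁴ / 10⁻³) = −102.1 dBm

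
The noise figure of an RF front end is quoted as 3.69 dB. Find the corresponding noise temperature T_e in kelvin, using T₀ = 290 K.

F = 10^(3.69/10) = 2.33884
T_e = (F − 1)·T₀ = (2.33884 − 1) × 290 = 388 K

388 K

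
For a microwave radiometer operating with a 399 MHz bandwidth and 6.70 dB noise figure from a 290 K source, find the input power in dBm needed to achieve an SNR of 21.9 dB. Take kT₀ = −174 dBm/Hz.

−59.4 dBm

Sensitivity = −174 + 10 log₁₀(B) + NF + SNR_min
= −174 + 86.01 + 6.70 + 21.9
= −59.39 dBm → −59.4 dBm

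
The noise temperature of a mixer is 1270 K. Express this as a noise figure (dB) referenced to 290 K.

F = 1 + T_e/T₀ = 1 + 1270/290 = 5.37931
NF = 10 log₁₀(5.37931) = 7.31 dB

7.31 dB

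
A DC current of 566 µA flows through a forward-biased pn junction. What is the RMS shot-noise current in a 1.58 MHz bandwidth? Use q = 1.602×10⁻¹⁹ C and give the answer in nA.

I_n = √(2qI·B)
2qI·B = 2 × 1.602×10⁻¹⁹ × 5.66×10⁻⁴ × 1.58×10⁶ = 2.87×10⁻¹⁶ A²
I_n = √(2.87×10⁻¹⁶) = 1.69×10⁻⁸ A = 16.9 nA

16.9 nA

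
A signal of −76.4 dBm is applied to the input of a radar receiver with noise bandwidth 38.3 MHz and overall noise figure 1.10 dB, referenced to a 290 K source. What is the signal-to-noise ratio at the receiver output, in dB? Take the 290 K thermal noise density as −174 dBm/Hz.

Noise floor: N = −174 + 10 log₁₀(B) + NF
10 log₁₀(3.83×10⁷) = 75.83 dB
N = −174 + 75.83 + 1.10 = −97.07 dBm
SNR = P_sig − N = −76.4 − (−97.07) = 20.67 dB → 20.7 dB

20.7 dB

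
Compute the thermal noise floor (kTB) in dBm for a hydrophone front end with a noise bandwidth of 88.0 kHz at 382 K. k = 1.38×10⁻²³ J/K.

−123.3 dBm

P_n = kTB = 1.38×10⁻²³ × 382 × 8.80×10⁴ = 4.64×10⁻¹⁶ W
In dBm: 10 log₁₀(4.64×10⁻¹⁶ / 10⁻³) = −123.3 dBm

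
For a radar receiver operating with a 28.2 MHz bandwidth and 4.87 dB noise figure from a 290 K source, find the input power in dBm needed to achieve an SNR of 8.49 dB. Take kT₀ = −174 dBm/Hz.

−86.1 dBm

Sensitivity = −174 + 10 log₁₀(B) + NF + SNR_min
= −174 + 74.5 + 4.87 + 8.49
= −86.14 dBm → −86.1 dBm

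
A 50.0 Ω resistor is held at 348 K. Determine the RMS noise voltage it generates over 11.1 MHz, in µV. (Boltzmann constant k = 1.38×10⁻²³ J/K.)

3.27 µV

V_n = √(4kTRB)
4kTRB = 4 × 1.38×10⁻²³ × 348 × 5.00×10¹ × 1.11×10⁷ = 1.07×10⁻¹¹ V²
V_n = √(1.07×10⁻¹¹) = 3.27×10⁻⁶ V = 3.27 µV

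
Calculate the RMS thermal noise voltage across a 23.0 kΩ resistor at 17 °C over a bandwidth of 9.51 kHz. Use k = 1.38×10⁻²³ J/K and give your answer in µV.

1.87 µV

T = 17 °C + 273.15 = 290.15 K
V_n = √(4kTRB)
4kTRB = 4 × 1.38×10⁻²³ × 290.15 × 2.30×10⁴ × 9.51×10³ = 3.50×10⁻¹² V²
V_n = √(3.50×10⁻¹²) = 1.87×10⁻⁶ V = 1.87 µV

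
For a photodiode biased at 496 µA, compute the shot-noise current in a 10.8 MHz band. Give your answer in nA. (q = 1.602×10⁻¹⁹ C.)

I_n = √(2qI·B)
2qI·B = 2 × 1.602×10⁻¹⁹ × 4.96×10⁻⁴ × 1.08×10⁷ = 1.72×10⁻¹⁵ A²
I_n = √(1.72×10⁻¹⁵) = 4.14×10⁻⁸ A = 41.4 nA

41.4 nA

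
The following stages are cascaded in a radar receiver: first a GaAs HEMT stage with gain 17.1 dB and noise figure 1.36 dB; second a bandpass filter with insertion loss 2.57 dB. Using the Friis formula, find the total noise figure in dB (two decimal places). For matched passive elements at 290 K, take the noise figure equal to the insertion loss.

Convert to linear (a loss of L dB is a gain of −L dB): F_i = 10^(NF_i/10), G_i = 10^(G_i,dB/10)
  Stage 1: F_1 = 10^(1.36/10) = 1.368, G_1 = 10^(17.1/10) = 51.29
  Stage 2: F_2 = 10^(2.57/10) = 1.807, G_2 = 10^(−2.57/10) = 0.5534
Friis cascade:
  F = 1.368 + (1.807 − 1)/51.29 = 1.383
NF = 10 log₁₀(1.383) = 1.41 dB

1.41 dB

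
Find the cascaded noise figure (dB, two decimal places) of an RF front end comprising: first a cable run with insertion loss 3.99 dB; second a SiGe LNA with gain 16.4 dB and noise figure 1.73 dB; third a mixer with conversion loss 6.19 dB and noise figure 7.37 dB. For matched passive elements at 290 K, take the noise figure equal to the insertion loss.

Convert to linear (a loss of L dB is a gain of −L dB): F_i = 10^(NF_i/10), G_i = 10^(G_i,dB/10)
  Stage 1: F_1 = 10^(3.99/10) = 2.506, G_1 = 10^(−3.99/10) = 0.3990
  Stage 2: F_2 = 10^(1.73/10) = 1.489, G_2 = 10^(16.4/10) = 43.65
  Stage 3: F_3 = 10^(7.37/10) = 5.458, G_3 = 10^(−6.19/10) = 0.2404
Friis cascade:
  F = 2.506 + (1.489 − 1)/0.3990 + (5.458 − 1)/17.42 = 3.988
NF = 10 log₁₀(3.988) = 6.01 dB

6.01 dB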